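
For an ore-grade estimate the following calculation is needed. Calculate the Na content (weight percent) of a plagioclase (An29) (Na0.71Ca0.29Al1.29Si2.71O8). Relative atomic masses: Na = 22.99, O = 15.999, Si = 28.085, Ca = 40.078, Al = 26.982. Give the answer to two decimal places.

6.12 weight percent

Formula mass = 0.71*22.99 + 0.29*40.078 + 1.29*26.982 + 2.71*28.085 + 8*15.999 = 266.855 g/mol, of which 16.323 g is Na.
So Na makes up 16.323/266.855 = 0.0612 of the mass, i.e. 6.12%.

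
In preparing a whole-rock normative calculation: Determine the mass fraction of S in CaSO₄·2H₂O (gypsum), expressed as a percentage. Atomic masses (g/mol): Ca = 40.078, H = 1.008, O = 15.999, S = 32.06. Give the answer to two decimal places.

M(CaSO₄·2H₂O) = 172.164 g/mol.
S contributes 1 × 32.06 = 32.060 g per mole.
32.060/172.164 = 0.1862 → 18.62%.

18.62 wt%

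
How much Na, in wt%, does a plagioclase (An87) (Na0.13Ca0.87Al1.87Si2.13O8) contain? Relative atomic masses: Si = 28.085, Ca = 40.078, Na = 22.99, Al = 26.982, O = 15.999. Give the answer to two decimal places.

1.08 wt%

Formula mass = 0.13×22.99 + 0.87×40.078 + 1.87×26.982 + 2.13×28.085 + 8×15.999 = 276.126 g/mol, of which 2.989 g is Na.
So Na makes up 2.989/276.126 = 0.0108 of the mass, i.e. 1.08%.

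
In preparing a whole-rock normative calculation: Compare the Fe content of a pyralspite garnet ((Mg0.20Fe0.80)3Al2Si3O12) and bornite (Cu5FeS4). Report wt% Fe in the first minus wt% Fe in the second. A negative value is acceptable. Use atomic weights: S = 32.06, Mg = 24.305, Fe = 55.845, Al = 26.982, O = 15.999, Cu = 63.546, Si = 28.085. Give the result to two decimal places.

16.86 percentage points

Fe in (Mg0.20Fe0.80)3Al2Si3O12: molar mass 478.818 g/mol; 2.40×55.845 = 134.028 g → 27.99 wt%.
Fe in Cu5FeS4: molar mass 501.815 g/mol; 1×55.845 = 55.845 g → 11.13 wt%.
Difference = 27.99 − 11.13 = 16.86 percentage points.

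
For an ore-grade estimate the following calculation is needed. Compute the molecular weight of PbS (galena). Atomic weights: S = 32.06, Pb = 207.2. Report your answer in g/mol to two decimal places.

239.26 g/mol

The formula mass is the sum 1(207.2) + 1(32.06).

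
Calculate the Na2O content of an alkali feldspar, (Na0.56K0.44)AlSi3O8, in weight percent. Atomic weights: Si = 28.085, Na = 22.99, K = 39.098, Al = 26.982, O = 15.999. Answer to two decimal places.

M((Na0.56K0.44)AlSi3O8) = 269.307 g/mol; M(Na2O) = 61.979 g/mol.
Moles Na2O per formula unit = 0.56 Na ÷ 2 = 0.2800.
Na2O fraction = (0.2800 × 61.979) / 269.307 = 17.354/269.307 = 0.0644.

6.44 wt%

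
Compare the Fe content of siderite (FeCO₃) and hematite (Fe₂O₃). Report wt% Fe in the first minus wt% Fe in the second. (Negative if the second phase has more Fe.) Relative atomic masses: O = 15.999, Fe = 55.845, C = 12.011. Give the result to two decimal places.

M(FeCO₃) = 115.853 g/mol, so wt% Fe = 55.845/115.853 × 100 = 48.20%.
M(Fe₂O₃) = 159.687 g/mol, so wt% Fe = 111.690/159.687 × 100 = 69.94%.
48.20 − 69.94 = -21.74 pp.

-21.74 percentage points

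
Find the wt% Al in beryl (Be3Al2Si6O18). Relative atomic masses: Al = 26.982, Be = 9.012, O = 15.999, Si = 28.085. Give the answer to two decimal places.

M(Be3Al2Si6O18) = 537.492 g/mol.
Al contributes 2 × 26.982 = 53.964 g per mole.
53.964/537.492 = 0.1004 → 10.04%.

10.04 mass %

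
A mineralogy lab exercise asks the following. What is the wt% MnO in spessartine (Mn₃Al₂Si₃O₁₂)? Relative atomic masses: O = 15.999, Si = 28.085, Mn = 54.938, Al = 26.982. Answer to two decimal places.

42.99 wt%

Molar mass of Mn₃Al₂Si₃O₁₂ = 3·54.938 + 2·26.982 + 3·28.085 + 12·15.999 = 495.021 g/mol.
Each formula unit contains 3 Mn, equivalent to 3/1 = 3.0000 mol MnO.
M(MnO) = 1×54.938 + 1×15.999 = 70.937 g/mol.
Mass of MnO per formula unit = 3.0000 × 70.937 = 212.811 g.
MnO wt% = 212.811 / 495.021 × 100 = 42.99%.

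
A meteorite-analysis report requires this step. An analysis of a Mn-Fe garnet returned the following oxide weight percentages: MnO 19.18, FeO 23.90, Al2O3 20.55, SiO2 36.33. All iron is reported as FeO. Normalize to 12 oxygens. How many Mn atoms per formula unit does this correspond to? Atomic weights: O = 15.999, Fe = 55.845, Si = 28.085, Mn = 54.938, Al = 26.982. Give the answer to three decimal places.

MnO: 19.18/70.937 = 0.27038 mol → 0.27038 mol Mn, 0.27038 mol O.
FeO: 23.90/71.844 = 0.33267 mol → 0.33267 mol Fe, 0.33267 mol O.
Al2O3: 20.55/101.961 = 0.20155 mol → 0.40310 mol Al, 0.60465 mol O.
SiO2: 36.33/60.083 = 0.60466 mol → 0.60466 mol Si, 1.20932 mol O.
Total oxygen = 2.41702 mol. Normalization factor = 12/2.41702 = 4.96479.
Mn per 12 O = 0.27038 × 4.96479 = 1.342.

1.342 Mn apfu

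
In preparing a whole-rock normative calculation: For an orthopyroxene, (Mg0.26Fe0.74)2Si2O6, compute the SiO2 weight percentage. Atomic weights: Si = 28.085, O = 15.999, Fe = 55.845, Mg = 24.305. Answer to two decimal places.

48.56 wt%

M((Mg0.26Fe0.74)2Si2O6) = 247.453 g/mol; M(SiO2) = 60.083 g/mol.
Moles SiO2 per formula unit = 2 Si ÷ 1 = 2.0000.
SiO2 fraction = (2.0000 × 60.083) / 247.453 = 120.166/247.453 = 0.4856.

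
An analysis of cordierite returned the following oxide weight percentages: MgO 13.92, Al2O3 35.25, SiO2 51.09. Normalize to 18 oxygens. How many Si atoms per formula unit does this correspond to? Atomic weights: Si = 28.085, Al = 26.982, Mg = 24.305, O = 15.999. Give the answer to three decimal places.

MgO: 13.92/40.304 = 0.34538 mol → 0.34538 mol Mg, 0.34538 mol O.
Al2O3: 35.25/101.961 = 0.34572 mol → 0.69144 mol Al, 1.03716 mol O.
SiO2: 51.09/60.083 = 0.85032 mol → 0.85032 mol Si, 1.70064 mol O.
Total oxygen = 3.08318 mol. Normalization factor = 18/3.08318 = 5.83813.
Si per 18 O = 0.85032 × 5.83813 = 4.964.

4.964 Si apfu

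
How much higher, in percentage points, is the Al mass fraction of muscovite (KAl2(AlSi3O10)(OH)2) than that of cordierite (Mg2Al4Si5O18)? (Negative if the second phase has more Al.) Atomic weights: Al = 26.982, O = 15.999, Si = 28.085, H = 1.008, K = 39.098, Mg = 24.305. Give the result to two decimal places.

M(KAl2(AlSi3O10)(OH)2) = 398.303 g/mol, so wt% Al = 80.946/398.303 × 100 = 20.32%.
M(Mg2Al4Si5O18) = 584.945 g/mol, so wt% Al = 107.928/584.945 × 100 = 18.45%.
20.32 − 18.45 = 1.87 pp.

1.87 percentage points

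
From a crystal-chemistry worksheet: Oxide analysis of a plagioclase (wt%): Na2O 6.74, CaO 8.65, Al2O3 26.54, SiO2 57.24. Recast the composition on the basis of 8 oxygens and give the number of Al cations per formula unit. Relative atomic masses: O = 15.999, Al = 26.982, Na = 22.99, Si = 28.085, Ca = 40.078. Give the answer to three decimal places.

Na2O: 6.74/61.979 = 0.10875 mol → 0.21750 mol Na, 0.10875 mol O.
CaO: 8.65/56.077 = 0.15425 mol → 0.15425 mol Ca, 0.15425 mol O.
Al2O3: 26.54/101.961 = 0.26030 mol → 0.52060 mol Al, 0.78090 mol O.
SiO2: 57.24/60.083 = 0.95268 mol → 0.95268 mol Si, 1.90536 mol O.
Total oxygen = 2.94926 mol. Normalization factor = 8/2.94926 = 2.71254.
Al per 8 O = 0.52060 × 2.71254 = 1.412.

1.412 Al apfu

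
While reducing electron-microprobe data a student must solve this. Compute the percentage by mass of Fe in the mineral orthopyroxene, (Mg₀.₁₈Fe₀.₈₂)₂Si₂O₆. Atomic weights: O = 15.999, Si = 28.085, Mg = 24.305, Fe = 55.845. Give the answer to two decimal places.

36.27 wt%

Molar mass of (Mg₀.₁₈Fe₀.₈₂)₂Si₂O₆: 0.36×24.305 + 1.64×55.845 + 2×28.085 + 6×15.999 = 252.500 g/mol.
Mass of Fe per formula unit: 1.64 × 55.845 = 91.586 g.
Weight fraction Fe = 91.586 / 252.500 = 0.3627.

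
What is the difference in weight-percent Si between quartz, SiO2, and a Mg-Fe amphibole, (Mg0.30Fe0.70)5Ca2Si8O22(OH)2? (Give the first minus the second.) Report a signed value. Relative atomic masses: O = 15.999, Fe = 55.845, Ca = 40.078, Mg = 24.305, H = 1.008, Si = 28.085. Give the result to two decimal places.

M(SiO2) = 60.083 g/mol, so wt% Si = 28.085/60.083 × 100 = 46.74%.
M((Mg0.30Fe0.70)5Ca2Si8O22(OH)2) = 922.743 g/mol, so wt% Si = 224.680/922.743 × 100 = 24.35%.
46.74 − 24.35 = 22.39 pp.

22.39 percentage points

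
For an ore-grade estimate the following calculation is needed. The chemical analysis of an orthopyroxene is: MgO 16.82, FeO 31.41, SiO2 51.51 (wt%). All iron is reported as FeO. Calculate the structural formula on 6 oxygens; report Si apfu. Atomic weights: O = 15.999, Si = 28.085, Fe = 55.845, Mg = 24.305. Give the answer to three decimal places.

16.82 wt% MgO ÷ 40.304 g/mol = 0.41733 mol, giving 0.41733 Mg and 0.41733 O.
31.41 wt% FeO ÷ 71.844 g/mol = 0.43720 mol, giving 0.43720 Fe and 0.43720 O.
51.51 wt% SiO2 ÷ 60.083 g/mol = 0.85731 mol, giving 0.85731 Si and 1.71462 O.
Oxygen sums to 2.56915; scaling by 6/2.56915 = 2.33540 puts the formula on 6 O.
Si: 0.85731 × 2.33540 = 2.002 atoms per formula unit.

2.002 Si apfu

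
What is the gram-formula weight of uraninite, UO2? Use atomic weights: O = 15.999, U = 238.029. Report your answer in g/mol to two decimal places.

270.03 g/mol

The formula mass is the sum 1·238.029 + 2·15.999.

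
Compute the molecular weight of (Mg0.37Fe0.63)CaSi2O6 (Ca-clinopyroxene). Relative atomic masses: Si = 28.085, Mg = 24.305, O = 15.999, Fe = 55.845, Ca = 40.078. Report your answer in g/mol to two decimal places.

The formula mass is the sum 0.37·24.305 + 0.63·55.845 + 1·40.078 + 2·28.085 + 6·15.999.

236.42 g/mol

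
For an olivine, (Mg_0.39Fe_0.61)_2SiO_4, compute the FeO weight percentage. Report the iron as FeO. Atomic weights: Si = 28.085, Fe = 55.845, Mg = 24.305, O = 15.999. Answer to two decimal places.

48.92 wt%

Formula mass = 179.170 g/mol.
1.22 Fe → 1.2200 mol FeO per formula unit; M(FeO) = 71.844, so FeO mass = 87.650 g.
87.650/179.170 × 100 = 48.92 wt%.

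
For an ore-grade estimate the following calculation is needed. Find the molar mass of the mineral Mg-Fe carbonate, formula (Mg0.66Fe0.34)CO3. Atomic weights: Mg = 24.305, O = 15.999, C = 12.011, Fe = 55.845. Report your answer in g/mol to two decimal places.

95.04 g/mol

The formula mass is the sum 0.66(24.305) + 0.34(55.845) + 1(12.011) + 3(15.999).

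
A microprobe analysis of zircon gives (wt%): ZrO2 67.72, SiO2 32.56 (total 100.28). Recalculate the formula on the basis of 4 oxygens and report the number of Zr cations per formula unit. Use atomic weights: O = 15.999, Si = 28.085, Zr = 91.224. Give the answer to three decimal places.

1.007 Zr apfu

ZrO2 (M=123.222): mol = 0.54958; Zr = 0.54958, O = 1.09916.
SiO2 (M=60.083): mol = 0.54192; Si = 0.54192, O = 1.08384.
ΣO = 2.18300; factor = 4/ΣO = 1.83234.
Zr apfu = 0.54958 × 1.83234 = 1.007.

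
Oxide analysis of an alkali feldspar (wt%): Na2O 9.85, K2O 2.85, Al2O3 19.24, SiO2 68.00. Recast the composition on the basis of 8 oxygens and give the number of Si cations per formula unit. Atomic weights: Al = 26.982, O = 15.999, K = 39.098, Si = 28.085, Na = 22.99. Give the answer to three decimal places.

Na2O (M=61.979): mol = 0.15892; Na = 0.31784, O = 0.15892.
K2O (M=94.195): mol = 0.03026; K = 0.06052, O = 0.03026.
Al2O3 (M=101.961): mol = 0.18870; Al = 0.37740, O = 0.56610.
SiO2 (M=60.083): mol = 1.13177; Si = 1.13177, O = 2.26354.
ΣO = 3.01882; factor = 8/ΣO = 2.65004.
Si apfu = 1.13177 × 2.65004 = 2.999.

2.999 Si apfu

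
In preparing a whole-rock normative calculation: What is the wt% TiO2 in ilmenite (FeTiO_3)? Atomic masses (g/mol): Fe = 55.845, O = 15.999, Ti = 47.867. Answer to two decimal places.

Molar mass of FeTiO_3 = 1×55.845 + 1×47.867 + 3×15.999 = 151.709 g/mol.
Each formula unit contains 1 Ti, equivalent to 1/1 = 1.0000 mol TiO2.
M(TiO2) = 1×47.867 + 2×15.999 = 79.865 g/mol.
Mass of TiO2 per formula unit = 1.0000 × 79.865 = 79.865 g.
TiO2 wt% = 79.865 / 151.709 × 100 = 52.64%.

52.64 wt%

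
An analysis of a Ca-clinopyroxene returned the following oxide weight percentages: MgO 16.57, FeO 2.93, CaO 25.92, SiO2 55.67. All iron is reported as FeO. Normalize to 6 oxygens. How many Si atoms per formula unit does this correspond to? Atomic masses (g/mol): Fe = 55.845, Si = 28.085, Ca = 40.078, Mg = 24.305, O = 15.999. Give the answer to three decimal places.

2.009 Si apfu

MgO: 16.57/40.304 = 0.41113 mol → 0.41113 mol Mg, 0.41113 mol O.
FeO: 2.93/71.844 = 0.04078 mol → 0.04078 mol Fe, 0.04078 mol O.
CaO: 25.92/56.077 = 0.46222 mol → 0.46222 mol Ca, 0.46222 mol O.
SiO2: 55.67/60.083 = 0.92655 mol → 0.92655 mol Si, 1.85310 mol O.
Total oxygen = 2.76723 mol. Normalization factor = 6/2.76723 = 2.16823.
Si per 6 O = 0.92655 × 2.16823 = 2.009.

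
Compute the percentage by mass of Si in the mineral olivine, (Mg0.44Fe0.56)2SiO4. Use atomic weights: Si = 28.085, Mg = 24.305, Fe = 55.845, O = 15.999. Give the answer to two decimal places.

Formula mass = 0.88·24.305 + 1.12·55.845 + 1·28.085 + 4·15.999 = 176.016 g/mol, of which 28.085 g is Si.
So Si makes up 28.085/176.016 = 0.1596 of the mass, i.e. 15.96%.

15.96 wt%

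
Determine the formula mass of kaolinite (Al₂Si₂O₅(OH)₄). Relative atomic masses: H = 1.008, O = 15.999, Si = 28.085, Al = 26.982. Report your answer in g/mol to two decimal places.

258.16 g/mol

The formula mass is the sum 2×26.982 + 2×28.085 + 9×15.999 + 4×1.008.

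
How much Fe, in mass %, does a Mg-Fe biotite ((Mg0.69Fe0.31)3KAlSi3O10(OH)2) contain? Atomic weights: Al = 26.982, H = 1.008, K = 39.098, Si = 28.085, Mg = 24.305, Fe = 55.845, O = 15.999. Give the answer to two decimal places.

11.63 mass %

Molar mass of (Mg0.69Fe0.31)3KAlSi3O10(OH)2: 2.07·24.305 + 0.93·55.845 + 1·39.098 + 1·26.982 + 3·28.085 + 12·15.999 + 2·1.008 = 446.586 g/mol.
Mass of Fe per formula unit: 0.93 × 55.845 = 51.936 g.
Weight fraction Fe = 51.936 / 446.586 = 0.1163.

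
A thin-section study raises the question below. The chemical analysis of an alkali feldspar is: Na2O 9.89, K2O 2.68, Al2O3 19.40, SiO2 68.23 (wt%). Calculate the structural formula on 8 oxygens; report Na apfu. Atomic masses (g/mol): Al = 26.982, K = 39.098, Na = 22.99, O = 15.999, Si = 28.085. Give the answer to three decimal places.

Na2O (M=61.979): mol = 0.15957; Na = 0.31914, O = 0.15957.
K2O (M=94.195): mol = 0.02845; K = 0.05690, O = 0.02845.
Al2O3 (M=101.961): mol = 0.19027; Al = 0.38054, O = 0.57081.
SiO2 (M=60.083): mol = 1.13560; Si = 1.13560, O = 2.27120.
ΣO = 3.03003; factor = 8/ΣO = 2.64024.
Na apfu = 0.31914 × 2.64024 = 0.843.

0.843 Na apfu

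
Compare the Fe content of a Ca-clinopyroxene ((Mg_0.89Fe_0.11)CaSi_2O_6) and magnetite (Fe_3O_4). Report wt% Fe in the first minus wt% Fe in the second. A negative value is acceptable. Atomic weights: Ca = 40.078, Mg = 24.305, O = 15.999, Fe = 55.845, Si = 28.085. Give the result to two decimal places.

M((Mg_0.89Fe_0.11)CaSi_2O_6) = 220.016 g/mol, so wt% Fe = 6.143/220.016 × 100 = 2.79%.
M(Fe_3O_4) = 231.531 g/mol, so wt% Fe = 167.535/231.531 × 100 = 72.36%.
2.79 − 72.36 = -69.57 pp.

-69.57 percentage points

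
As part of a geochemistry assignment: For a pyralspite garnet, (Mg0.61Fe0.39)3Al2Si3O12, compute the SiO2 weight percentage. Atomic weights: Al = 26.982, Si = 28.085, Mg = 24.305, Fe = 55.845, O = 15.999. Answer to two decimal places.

40.96 wt%

Molar mass of (Mg0.61Fe0.39)3Al2Si3O12 = 1.83×24.305 + 1.17×55.845 + 2×26.982 + 3×28.085 + 12×15.999 = 440.024 g/mol.
Each formula unit contains 3 Si, equivalent to 3/1 = 3.0000 mol SiO2.
M(SiO2) = 1×28.085 + 2×15.999 = 60.083 g/mol.
Mass of SiO2 per formula unit = 3.0000 × 60.083 = 180.249 g.
SiO2 wt% = 180.249 / 440.024 × 100 = 40.96%.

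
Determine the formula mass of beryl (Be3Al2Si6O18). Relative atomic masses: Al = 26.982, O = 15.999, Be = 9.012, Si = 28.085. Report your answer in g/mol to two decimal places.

537.49 g/mol

The formula mass is the sum 3·9.012 + 2·26.982 + 6·28.085 + 18·15.999.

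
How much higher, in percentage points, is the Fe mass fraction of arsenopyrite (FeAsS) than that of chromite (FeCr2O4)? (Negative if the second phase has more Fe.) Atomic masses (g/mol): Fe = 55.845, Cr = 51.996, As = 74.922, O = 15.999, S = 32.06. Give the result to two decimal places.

M(FeAsS) = 162.827 g/mol, so wt% Fe = 55.845/162.827 × 100 = 34.30%.
M(FeCr2O4) = 223.833 g/mol, so wt% Fe = 55.845/223.833 × 100 = 24.95%.
34.30 − 24.95 = 9.35 pp.

9.35 percentage points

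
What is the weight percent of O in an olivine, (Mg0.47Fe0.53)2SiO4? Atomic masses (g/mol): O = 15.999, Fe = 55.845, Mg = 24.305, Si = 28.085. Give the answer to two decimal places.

36.75 weight percent

M((Mg0.47Fe0.53)2SiO4) = 174.123 g/mol.
O contributes 4 × 15.999 = 63.996 g per mole.
63.996/174.123 = 0.3675 → 36.75%.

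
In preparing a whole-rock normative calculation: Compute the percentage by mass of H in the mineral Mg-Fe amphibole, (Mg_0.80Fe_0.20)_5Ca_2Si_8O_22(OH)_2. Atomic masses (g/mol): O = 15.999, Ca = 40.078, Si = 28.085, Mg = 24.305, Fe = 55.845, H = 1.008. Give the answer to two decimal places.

0.24 weight percent

Formula mass = 4·24.305 + 1·55.845 + 2·40.078 + 8·28.085 + 24·15.999 + 2·1.008 = 843.893 g/mol, of which 2.016 g is H.
So H makes up 2.016/843.893 = 0.0024 of the mass, i.e. 0.24%.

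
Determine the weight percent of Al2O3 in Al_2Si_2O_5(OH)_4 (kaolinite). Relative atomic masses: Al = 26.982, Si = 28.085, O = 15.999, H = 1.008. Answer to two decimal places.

39.50 wt%

M(Al_2Si_2O_5(OH)_4) = 258.157 g/mol; M(Al2O3) = 101.961 g/mol.
Moles Al2O3 per formula unit = 2 Al ÷ 2 = 1.0000.
Al2O3 fraction = (1.0000 × 101.961) / 258.157 = 101.961/258.157 = 0.3950.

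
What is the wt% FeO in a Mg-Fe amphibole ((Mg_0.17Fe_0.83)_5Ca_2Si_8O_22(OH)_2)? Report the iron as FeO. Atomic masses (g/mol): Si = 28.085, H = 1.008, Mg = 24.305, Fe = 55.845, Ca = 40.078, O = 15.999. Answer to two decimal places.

M((Mg_0.17Fe_0.83)_5Ca_2Si_8O_22(OH)_2) = 943.244 g/mol; M(FeO) = 71.844 g/mol.
Moles FeO per formula unit = 4.15 Fe ÷ 1 = 4.1500.
FeO fraction = (4.1500 × 71.844) / 943.244 = 298.153/943.244 = 0.3161.

31.61 wt%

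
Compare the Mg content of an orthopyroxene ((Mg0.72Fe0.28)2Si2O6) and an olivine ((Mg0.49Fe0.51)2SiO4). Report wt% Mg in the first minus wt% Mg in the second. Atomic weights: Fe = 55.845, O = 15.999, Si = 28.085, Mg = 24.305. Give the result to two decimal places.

2.24 percentage points

First mineral: 34.999 g Mg in 218.436 g formula = 16.02 wt% Mg.
Second mineral: 23.819 g Mg in 172.862 g formula = 13.78 wt% Mg.
16.02% − 13.78% gives a difference of 2.24 percentage points.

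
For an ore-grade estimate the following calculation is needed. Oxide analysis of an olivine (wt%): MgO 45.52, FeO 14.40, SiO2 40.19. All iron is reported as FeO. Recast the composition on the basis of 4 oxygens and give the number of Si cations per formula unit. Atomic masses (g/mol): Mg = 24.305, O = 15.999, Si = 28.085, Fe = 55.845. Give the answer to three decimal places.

MgO (M=40.304): mol = 1.12942; Mg = 1.12942, O = 1.12942.
FeO (M=71.844): mol = 0.20043; Fe = 0.20043, O = 0.20043.
SiO2 (M=60.083): mol = 0.66891; Si = 0.66891, O = 1.33782.
ΣO = 2.66767; factor = 4/ΣO = 1.49944.
Si apfu = 0.66891 × 1.49944 = 1.003.

1.003 Si apfu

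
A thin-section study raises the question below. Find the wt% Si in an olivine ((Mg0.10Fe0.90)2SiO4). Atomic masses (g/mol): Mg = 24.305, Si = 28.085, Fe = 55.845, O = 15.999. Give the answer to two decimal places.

14.22 wt%

Molar mass of (Mg0.10Fe0.90)2SiO4: 0.20·24.305 + 1.80·55.845 + 1·28.085 + 4·15.999 = 197.463 g/mol.
Mass of Si per formula unit: 1 × 28.085 = 28.085 g.
Weight fraction Si = 28.085 / 197.463 = 0.1422.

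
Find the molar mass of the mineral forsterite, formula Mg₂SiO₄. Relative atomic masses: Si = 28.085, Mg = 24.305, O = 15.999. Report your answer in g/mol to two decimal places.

140.69 g/mol

M = 2(24.305) + 1(28.085) + 4(15.999)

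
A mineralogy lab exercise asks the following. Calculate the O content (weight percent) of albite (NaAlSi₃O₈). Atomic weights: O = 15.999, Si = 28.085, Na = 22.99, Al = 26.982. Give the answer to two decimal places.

48.81 weight percent

Molar mass of NaAlSi₃O₈: 1×22.99 + 1×26.982 + 3×28.085 + 8×15.999 = 262.219 g/mol.
Mass of O per formula unit: 8 × 15.999 = 127.992 g.
Weight fraction O = 127.992 / 262.219 = 0.4881.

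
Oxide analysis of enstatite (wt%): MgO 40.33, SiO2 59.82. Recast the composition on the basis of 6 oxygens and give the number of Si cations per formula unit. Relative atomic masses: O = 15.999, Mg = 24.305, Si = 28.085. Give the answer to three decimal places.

40.33 wt% MgO ÷ 40.304 g/mol = 1.00065 mol, giving 1.00065 Mg and 1.00065 O.
59.82 wt% SiO2 ÷ 60.083 g/mol = 0.99562 mol, giving 0.99562 Si and 1.99124 O.
Oxygen sums to 2.99189; scaling by 6/2.99189 = 2.00542 puts the formula on 6 O.
Si: 0.99562 × 2.00542 = 1.997 atoms per formula unit.

1.997 Si apfu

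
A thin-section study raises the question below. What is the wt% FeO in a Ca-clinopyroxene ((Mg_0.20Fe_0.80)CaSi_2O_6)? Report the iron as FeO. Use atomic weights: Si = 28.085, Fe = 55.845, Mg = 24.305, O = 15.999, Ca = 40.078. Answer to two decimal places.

23.77 wt%

Formula mass = 241.779 g/mol.
0.80 Fe → 0.8000 mol FeO per formula unit; M(FeO) = 71.844, so FeO mass = 57.475 g.
57.475/241.779 × 100 = 23.77 wt%.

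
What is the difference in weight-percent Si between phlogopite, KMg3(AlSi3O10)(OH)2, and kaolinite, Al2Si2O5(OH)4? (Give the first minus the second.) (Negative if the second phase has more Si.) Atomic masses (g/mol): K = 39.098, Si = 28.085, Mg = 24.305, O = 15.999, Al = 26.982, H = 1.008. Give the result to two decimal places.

-1.57 percentage points

Si in KMg3(AlSi3O10)(OH)2: molar mass 417.254 g/mol; 3×28.085 = 84.255 g → 20.19 wt%.
Si in Al2Si2O5(OH)4: molar mass 258.157 g/mol; 2×28.085 = 56.170 g → 21.76 wt%.
Difference = 20.19 − 21.76 = -1.57 percentage points.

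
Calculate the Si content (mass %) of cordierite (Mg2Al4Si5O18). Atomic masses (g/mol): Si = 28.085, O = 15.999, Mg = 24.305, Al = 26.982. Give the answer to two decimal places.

M(Mg2Al4Si5O18) = 584.945 g/mol.
Si contributes 5 × 28.085 = 140.425 g per mole.
140.425/584.945 = 0.2401 → 24.01%.

24.01 mass %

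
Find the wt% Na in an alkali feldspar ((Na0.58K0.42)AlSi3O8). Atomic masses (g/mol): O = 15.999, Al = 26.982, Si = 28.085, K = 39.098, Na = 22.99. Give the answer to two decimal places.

4.96 mass %

Formula mass = 0.58×22.99 + 0.42×39.098 + 1×26.982 + 3×28.085 + 8×15.999 = 268.984 g/mol, of which 13.334 g is Na.
So Na makes up 13.334/268.984 = 0.0496 of the mass, i.e. 4.96%.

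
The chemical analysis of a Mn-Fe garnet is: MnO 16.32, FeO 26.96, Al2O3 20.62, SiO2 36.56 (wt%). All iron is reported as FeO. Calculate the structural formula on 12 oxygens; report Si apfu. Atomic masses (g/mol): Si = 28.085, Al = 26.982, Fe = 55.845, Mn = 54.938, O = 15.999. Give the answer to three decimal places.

3.006 Si apfu

16.32 wt% MnO ÷ 70.937 g/mol = 0.23006 mol, giving 0.23006 Mn and 0.23006 O.
26.96 wt% FeO ÷ 71.844 g/mol = 0.37526 mol, giving 0.37526 Fe and 0.37526 O.
20.62 wt% Al2O3 ÷ 101.961 g/mol = 0.20223 mol, giving 0.40446 Al and 0.60669 O.
36.56 wt% SiO2 ÷ 60.083 g/mol = 0.60849 mol, giving 0.60849 Si and 1.21698 O.
Oxygen sums to 2.42899; scaling by 12/2.42899 = 4.94032 puts the formula on 12 O.
Si: 0.60849 × 4.94032 = 3.006 atoms per formula unit.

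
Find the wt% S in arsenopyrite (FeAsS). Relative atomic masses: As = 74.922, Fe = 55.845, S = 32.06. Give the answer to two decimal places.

19.69 wt%

Molar mass of FeAsS: 1*55.845 + 1*74.922 + 1*32.06 = 162.827 g/mol.
Mass of S per formula unit: 1 × 32.06 = 32.060 g.
Weight fraction S = 32.060 / 162.827 = 0.1969.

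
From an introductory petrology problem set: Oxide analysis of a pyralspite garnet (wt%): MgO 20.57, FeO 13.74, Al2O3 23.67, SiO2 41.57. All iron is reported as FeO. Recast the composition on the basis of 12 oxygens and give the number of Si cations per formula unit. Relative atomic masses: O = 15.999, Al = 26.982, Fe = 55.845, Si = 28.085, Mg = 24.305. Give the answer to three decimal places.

MgO: 20.57/40.304 = 0.51037 mol → 0.51037 mol Mg, 0.51037 mol O.
FeO: 13.74/71.844 = 0.19125 mol → 0.19125 mol Fe, 0.19125 mol O.
Al2O3: 23.67/101.961 = 0.23215 mol → 0.46430 mol Al, 0.69645 mol O.
SiO2: 41.57/60.083 = 0.69188 mol → 0.69188 mol Si, 1.38376 mol O.
Total oxygen = 2.78183 mol. Normalization factor = 12/2.78183 = 4.31371.
Si per 12 O = 0.69188 × 4.31371 = 2.985.

2.985 Si apfu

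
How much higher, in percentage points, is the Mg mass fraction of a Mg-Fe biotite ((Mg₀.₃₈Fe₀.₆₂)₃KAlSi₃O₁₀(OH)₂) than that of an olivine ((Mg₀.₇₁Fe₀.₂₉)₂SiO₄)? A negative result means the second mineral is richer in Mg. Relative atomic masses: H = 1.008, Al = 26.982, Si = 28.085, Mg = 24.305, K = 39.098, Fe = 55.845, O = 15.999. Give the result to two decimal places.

First mineral: 27.708 g Mg in 475.918 g formula = 5.82 wt% Mg.
Second mineral: 34.513 g Mg in 158.984 g formula = 21.71 wt% Mg.
5.82% − 21.71% gives a difference of -15.89 percentage points.

-15.89 percentage points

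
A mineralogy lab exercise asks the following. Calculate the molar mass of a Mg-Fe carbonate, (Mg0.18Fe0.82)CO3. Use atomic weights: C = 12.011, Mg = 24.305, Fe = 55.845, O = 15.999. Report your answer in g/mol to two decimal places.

110.18 g/mol

M = 0.18·24.305 + 0.82·55.845 + 1·12.011 + 3·15.999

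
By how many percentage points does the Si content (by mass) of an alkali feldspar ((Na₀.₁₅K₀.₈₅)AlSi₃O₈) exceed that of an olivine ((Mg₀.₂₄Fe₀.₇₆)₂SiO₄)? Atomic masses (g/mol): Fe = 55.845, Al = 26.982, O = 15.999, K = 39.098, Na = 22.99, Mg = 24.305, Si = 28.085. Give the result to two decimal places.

First mineral: 84.255 g Si in 275.911 g formula = 30.54 wt% Si.
Second mineral: 28.085 g Si in 188.632 g formula = 14.89 wt% Si.
30.54% − 14.89% gives a difference of 15.65 percentage points.

15.65 percentage points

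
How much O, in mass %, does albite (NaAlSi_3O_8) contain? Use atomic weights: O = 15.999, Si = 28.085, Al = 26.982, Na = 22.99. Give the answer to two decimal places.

Molar mass of NaAlSi_3O_8: 1×22.99 + 1×26.982 + 3×28.085 + 8×15.999 = 262.219 g/mol.
Mass of O per formula unit: 8 × 15.999 = 127.992 g.
Weight fraction O = 127.992 / 262.219 = 0.4881.

48.81 mass %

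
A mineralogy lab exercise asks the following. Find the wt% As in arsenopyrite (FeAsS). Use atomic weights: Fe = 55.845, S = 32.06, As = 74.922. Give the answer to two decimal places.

46.01 wt%

Formula mass = 1×55.845 + 1×74.922 + 1×32.06 = 162.827 g/mol, of which 74.922 g is As.
So As makes up 74.922/162.827 = 0.4601 of the mass, i.e. 46.01%.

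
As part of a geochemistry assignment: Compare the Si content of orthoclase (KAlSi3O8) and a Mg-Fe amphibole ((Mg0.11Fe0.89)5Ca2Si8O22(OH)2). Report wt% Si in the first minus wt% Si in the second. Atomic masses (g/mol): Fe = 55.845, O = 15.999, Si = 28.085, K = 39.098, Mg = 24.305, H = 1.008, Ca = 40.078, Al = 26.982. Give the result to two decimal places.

Si in KAlSi3O8: molar mass 278.327 g/mol; 3×28.085 = 84.255 g → 30.27 wt%.
Si in (Mg0.11Fe0.89)5Ca2Si8O22(OH)2: molar mass 952.706 g/mol; 8×28.085 = 224.680 g → 23.58 wt%.
Difference = 30.27 − 23.58 = 6.69 percentage points.

6.69 percentage points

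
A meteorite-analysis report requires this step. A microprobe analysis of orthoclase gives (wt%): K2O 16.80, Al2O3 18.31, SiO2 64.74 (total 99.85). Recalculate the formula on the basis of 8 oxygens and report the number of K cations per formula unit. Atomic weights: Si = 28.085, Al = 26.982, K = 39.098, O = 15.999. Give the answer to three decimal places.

K2O (M=94.195): mol = 0.17835; K = 0.35670, O = 0.17835.
Al2O3 (M=101.961): mol = 0.17958; Al = 0.35916, O = 0.53874.
SiO2 (M=60.083): mol = 1.07751; Si = 1.07751, O = 2.15502.
ΣO = 2.87211; factor = 8/ΣO = 2.78541.
K apfu = 0.35670 × 2.78541 = 0.994.

0.994 K apfu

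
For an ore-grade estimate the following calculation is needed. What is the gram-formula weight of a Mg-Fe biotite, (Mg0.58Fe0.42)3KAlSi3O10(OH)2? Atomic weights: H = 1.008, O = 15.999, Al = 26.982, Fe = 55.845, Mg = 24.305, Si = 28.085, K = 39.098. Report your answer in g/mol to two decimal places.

Mg: 1.74 × 24.305 = 42.2907
Fe: 1.26 × 55.845 = 70.3647
K: 1 × 39.098 = 39.0980
Al: 1 × 26.982 = 26.9820
Si: 3 × 28.085 = 84.2550
O: 12 × 15.999 = 191.9880
H: 2 × 1.008 = 2.0160
Summing the contributions gives the formula mass.

456.99 g/mol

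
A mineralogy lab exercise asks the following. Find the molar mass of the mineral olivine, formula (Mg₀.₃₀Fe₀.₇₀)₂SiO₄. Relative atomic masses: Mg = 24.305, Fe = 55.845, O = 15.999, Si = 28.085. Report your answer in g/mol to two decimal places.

184.85 g/mol

M = 0.60·24.305 + 1.40·55.845 + 1·28.085 + 4·15.999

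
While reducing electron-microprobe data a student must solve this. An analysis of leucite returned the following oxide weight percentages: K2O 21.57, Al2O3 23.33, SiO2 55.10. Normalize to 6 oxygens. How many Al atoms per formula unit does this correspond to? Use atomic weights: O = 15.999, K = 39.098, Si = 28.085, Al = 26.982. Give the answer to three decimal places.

K2O (M=94.195): mol = 0.22899; K = 0.45798, O = 0.22899.
Al2O3 (M=101.961): mol = 0.22881; Al = 0.45762, O = 0.68643.
SiO2 (M=60.083): mol = 0.91706; Si = 0.91706, O = 1.83412.
ΣO = 2.74954; factor = 6/ΣO = 2.18218.
Al apfu = 0.45762 × 2.18218 = 0.999.

0.999 Al apfu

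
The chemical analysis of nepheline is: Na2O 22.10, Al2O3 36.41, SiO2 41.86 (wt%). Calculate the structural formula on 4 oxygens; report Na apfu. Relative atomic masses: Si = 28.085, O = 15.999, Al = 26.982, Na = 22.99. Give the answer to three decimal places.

Na2O: 22.10/61.979 = 0.35657 mol → 0.71314 mol Na, 0.35657 mol O.
Al2O3: 36.41/101.961 = 0.35710 mol → 0.71420 mol Al, 1.07130 mol O.
SiO2: 41.86/60.083 = 0.69670 mol → 0.69670 mol Si, 1.39340 mol O.
Total oxygen = 2.82127 mol. Normalization factor = 4/2.82127 = 1.41780.
Na per 4 O = 0.71314 × 1.41780 = 1.011.

1.011 Na apfu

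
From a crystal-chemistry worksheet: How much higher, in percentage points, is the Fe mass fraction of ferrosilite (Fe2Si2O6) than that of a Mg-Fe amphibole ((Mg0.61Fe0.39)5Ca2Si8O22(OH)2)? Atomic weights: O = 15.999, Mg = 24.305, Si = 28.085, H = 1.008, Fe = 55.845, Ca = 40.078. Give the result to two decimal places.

Fe in Fe2Si2O6: molar mass 263.854 g/mol; 2×55.845 = 111.690 g → 42.33 wt%.
Fe in (Mg0.61Fe0.39)5Ca2Si8O22(OH)2: molar mass 873.856 g/mol; 1.95×55.845 = 108.898 g → 12.46 wt%.
Difference = 42.33 − 12.46 = 29.87 percentage points.

29.87 percentage points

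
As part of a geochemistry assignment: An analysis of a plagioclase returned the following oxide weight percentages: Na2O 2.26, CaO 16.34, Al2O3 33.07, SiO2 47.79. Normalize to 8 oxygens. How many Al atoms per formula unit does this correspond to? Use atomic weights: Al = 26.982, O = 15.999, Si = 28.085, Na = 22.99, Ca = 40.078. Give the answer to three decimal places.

1.795 Al apfu

Na2O: 2.26/61.979 = 0.03646 mol → 0.07292 mol Na, 0.03646 mol O.
CaO: 16.34/56.077 = 0.29139 mol → 0.29139 mol Ca, 0.29139 mol O.
Al2O3: 33.07/101.961 = 0.32434 mol → 0.64868 mol Al, 0.97302 mol O.
SiO2: 47.79/60.083 = 0.79540 mol → 0.79540 mol Si, 1.59080 mol O.
Total oxygen = 2.89167 mol. Normalization factor = 8/2.89167 = 2.76657.
Al per 8 O = 0.64868 × 2.76657 = 1.795.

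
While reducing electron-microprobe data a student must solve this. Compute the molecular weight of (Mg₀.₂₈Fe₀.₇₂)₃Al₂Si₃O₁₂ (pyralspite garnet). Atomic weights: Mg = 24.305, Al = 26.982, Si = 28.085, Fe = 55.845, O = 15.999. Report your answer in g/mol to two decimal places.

M = 0.84·24.305 + 2.16·55.845 + 2·26.982 + 3·28.085 + 12·15.999

471.25 g/mol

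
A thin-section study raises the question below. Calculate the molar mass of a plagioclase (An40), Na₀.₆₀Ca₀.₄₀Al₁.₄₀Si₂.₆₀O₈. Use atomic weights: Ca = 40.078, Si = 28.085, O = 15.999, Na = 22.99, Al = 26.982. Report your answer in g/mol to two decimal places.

Na: 0.60 × 22.99 = 13.7940
Ca: 0.40 × 40.078 = 16.0312
Al: 1.40 × 26.982 = 37.7748
Si: 2.60 × 28.085 = 73.0210
O: 8 × 15.999 = 127.9920
Summing the contributions gives the formula mass.

268.61 g/mol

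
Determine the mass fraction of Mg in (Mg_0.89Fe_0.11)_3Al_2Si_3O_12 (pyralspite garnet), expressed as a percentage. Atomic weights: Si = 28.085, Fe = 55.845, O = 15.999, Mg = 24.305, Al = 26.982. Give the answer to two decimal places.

15.69 weight percent

Formula mass = 2.67×24.305 + 0.33×55.845 + 2×26.982 + 3×28.085 + 12×15.999 = 413.530 g/mol, of which 64.894 g is Mg.
So Mg makes up 64.894/413.530 = 0.1569 of the mass, i.e. 15.69%.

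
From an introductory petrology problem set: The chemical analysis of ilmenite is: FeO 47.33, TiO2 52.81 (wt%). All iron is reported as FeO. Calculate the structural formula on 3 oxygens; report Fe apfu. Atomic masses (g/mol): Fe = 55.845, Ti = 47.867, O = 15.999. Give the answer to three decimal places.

0.998 Fe apfu

FeO: 47.33/71.844 = 0.65879 mol → 0.65879 mol Fe, 0.65879 mol O.
TiO2: 52.81/79.865 = 0.66124 mol → 0.66124 mol Ti, 1.32248 mol O.
Total oxygen = 1.98127 mol. Normalization factor = 3/1.98127 = 1.51418.
Fe per 3 O = 0.65879 × 1.51418 = 0.998.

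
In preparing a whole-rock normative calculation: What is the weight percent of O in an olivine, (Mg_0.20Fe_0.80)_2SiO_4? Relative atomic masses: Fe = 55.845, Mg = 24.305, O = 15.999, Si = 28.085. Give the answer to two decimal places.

Molar mass of (Mg_0.20Fe_0.80)_2SiO_4: 0.40*24.305 + 1.60*55.845 + 1*28.085 + 4*15.999 = 191.155 g/mol.
Mass of O per formula unit: 4 × 15.999 = 63.996 g.
Weight fraction O = 63.996 / 191.155 = 0.3348.

33.48 mass %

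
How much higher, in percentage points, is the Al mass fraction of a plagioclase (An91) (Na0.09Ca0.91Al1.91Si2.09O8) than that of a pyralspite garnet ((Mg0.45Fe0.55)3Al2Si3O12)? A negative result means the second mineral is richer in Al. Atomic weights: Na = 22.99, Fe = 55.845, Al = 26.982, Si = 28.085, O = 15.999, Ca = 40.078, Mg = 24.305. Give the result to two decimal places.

First mineral: 51.536 g Al in 276.765 g formula = 18.62 wt% Al.
Second mineral: 53.964 g Al in 455.163 g formula = 11.86 wt% Al.
18.62% − 11.86% gives a difference of 6.76 percentage points.

6.76 percentage points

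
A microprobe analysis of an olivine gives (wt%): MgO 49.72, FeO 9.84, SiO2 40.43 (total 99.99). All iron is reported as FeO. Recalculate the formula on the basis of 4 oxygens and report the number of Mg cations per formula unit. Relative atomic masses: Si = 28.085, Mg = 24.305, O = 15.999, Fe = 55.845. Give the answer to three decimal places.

1.817 Mg apfu

MgO (M=40.304): mol = 1.23362; Mg = 1.23362, O = 1.23362.
FeO (M=71.844): mol = 0.13696; Fe = 0.13696, O = 0.13696.
SiO2 (M=60.083): mol = 0.67290; Si = 0.67290, O = 1.34580.
ΣO = 2.71638; factor = 4/ΣO = 1.47255.
Mg apfu = 1.23362 × 1.47255 = 1.817.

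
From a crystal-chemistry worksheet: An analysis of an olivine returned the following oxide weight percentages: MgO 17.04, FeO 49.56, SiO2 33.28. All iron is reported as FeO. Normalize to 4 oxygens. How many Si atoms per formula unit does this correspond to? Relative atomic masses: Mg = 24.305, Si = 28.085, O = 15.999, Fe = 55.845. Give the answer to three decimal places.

MgO (M=40.304): mol = 0.42279; Mg = 0.42279, O = 0.42279.
FeO (M=71.844): mol = 0.68983; Fe = 0.68983, O = 0.68983.
SiO2 (M=60.083): mol = 0.55390; Si = 0.55390, O = 1.10780.
ΣO = 2.22042; factor = 4/ΣO = 1.80146.
Si apfu = 0.55390 × 1.80146 = 0.998.

0.998 Si apfu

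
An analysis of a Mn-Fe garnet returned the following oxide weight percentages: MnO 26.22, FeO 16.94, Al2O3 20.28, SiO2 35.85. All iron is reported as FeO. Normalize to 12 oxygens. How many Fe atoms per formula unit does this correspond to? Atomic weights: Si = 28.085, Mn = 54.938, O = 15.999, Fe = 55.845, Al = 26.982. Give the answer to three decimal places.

26.22 wt% MnO ÷ 70.937 g/mol = 0.36962 mol, giving 0.36962 Mn and 0.36962 O.
16.94 wt% FeO ÷ 71.844 g/mol = 0.23579 mol, giving 0.23579 Fe and 0.23579 O.
20.28 wt% Al2O3 ÷ 101.961 g/mol = 0.19890 mol, giving 0.39780 Al and 0.59670 O.
35.85 wt% SiO2 ÷ 60.083 g/mol = 0.59667 mol, giving 0.59667 Si and 1.19334 O.
Oxygen sums to 2.39545; scaling by 12/2.39545 = 5.00950 puts the formula on 12 O.
Fe: 0.23579 × 5.00950 = 1.181 atoms per formula unit.

1.181 Fe apfu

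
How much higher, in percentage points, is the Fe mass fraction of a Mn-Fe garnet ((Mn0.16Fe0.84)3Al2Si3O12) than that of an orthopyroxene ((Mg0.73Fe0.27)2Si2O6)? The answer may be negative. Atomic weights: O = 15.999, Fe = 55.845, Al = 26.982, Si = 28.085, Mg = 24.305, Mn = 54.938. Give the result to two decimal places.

14.45 percentage points

M((Mn0.16Fe0.84)3Al2Si3O12) = 497.307 g/mol, so wt% Fe = 140.729/497.307 × 100 = 28.30%.
M((Mg0.73Fe0.27)2Si2O6) = 217.806 g/mol, so wt% Fe = 30.156/217.806 × 100 = 13.85%.
28.30 − 13.85 = 14.45 pp.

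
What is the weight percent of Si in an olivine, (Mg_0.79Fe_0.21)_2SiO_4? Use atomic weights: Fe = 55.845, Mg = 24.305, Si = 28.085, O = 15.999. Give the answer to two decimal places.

M((Mg_0.79Fe_0.21)_2SiO_4) = 153.938 g/mol.
Si contributes 1 × 28.085 = 28.085 g per mole.
28.085/153.938 = 0.1824 → 18.24%.

18.24 wt%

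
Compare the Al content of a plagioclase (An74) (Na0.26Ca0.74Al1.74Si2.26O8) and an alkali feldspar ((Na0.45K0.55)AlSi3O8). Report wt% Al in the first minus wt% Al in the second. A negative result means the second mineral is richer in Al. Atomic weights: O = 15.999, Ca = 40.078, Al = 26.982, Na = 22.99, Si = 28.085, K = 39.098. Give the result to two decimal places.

7.18 percentage points

Al in Na0.26Ca0.74Al1.74Si2.26O8: molar mass 274.048 g/mol; 1.74×26.982 = 46.949 g → 17.13 wt%.
Al in (Na0.45K0.55)AlSi3O8: molar mass 271.078 g/mol; 1×26.982 = 26.982 g → 9.95 wt%.
Difference = 17.13 − 9.95 = 7.18 percentage points.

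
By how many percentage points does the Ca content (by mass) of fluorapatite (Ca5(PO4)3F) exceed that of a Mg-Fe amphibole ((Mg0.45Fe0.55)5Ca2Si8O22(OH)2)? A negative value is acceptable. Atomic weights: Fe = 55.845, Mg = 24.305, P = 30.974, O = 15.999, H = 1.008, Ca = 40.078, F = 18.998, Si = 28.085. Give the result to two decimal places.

30.82 percentage points

Ca in Ca5(PO4)3F: molar mass 504.298 g/mol; 5×40.078 = 200.390 g → 39.74 wt%.
Ca in (Mg0.45Fe0.55)5Ca2Si8O22(OH)2: molar mass 899.088 g/mol; 2×40.078 = 80.156 g → 8.92 wt%.
Difference = 39.74 − 8.92 = 30.82 percentage points.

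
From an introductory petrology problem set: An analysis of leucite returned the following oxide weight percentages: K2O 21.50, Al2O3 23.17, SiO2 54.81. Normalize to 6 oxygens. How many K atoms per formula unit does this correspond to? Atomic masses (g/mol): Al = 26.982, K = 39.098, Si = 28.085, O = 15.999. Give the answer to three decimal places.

21.50 wt% K2O ÷ 94.195 g/mol = 0.22825 mol, giving 0.45650 K and 0.22825 O.
23.17 wt% Al2O3 ÷ 101.961 g/mol = 0.22724 mol, giving 0.45448 Al and 0.68172 O.
54.81 wt% SiO2 ÷ 60.083 g/mol = 0.91224 mol, giving 0.91224 Si and 1.82448 O.
Oxygen sums to 2.73445; scaling by 6/2.73445 = 2.19423 puts the formula on 6 O.
K: 0.45650 × 2.19423 = 1.002 atoms per formula unit.

1.002 K apfu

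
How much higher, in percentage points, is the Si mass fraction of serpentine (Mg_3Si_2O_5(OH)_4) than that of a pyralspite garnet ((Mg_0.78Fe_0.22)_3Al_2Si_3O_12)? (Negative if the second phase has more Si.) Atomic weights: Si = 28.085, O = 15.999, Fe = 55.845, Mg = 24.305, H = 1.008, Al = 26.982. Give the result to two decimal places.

M(Mg_3Si_2O_5(OH)_4) = 277.108 g/mol, so wt% Si = 56.170/277.108 × 100 = 20.27%.
M((Mg_0.78Fe_0.22)_3Al_2Si_3O_12) = 423.938 g/mol, so wt% Si = 84.255/423.938 × 100 = 19.87%.
20.27 − 19.87 = 0.40 pp.

0.40 percentage points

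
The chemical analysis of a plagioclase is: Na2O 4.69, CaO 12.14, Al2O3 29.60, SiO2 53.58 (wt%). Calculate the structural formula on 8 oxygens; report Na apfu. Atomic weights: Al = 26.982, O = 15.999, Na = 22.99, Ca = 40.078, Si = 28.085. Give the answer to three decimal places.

4.69 wt% Na2O ÷ 61.979 g/mol = 0.07567 mol, giving 0.15134 Na and 0.07567 O.
12.14 wt% CaO ÷ 56.077 g/mol = 0.21649 mol, giving 0.21649 Ca and 0.21649 O.
29.60 wt% Al2O3 ÷ 101.961 g/mol = 0.29031 mol, giving 0.58062 Al and 0.87093 O.
53.58 wt% SiO2 ÷ 60.083 g/mol = 0.89177 mol, giving 0.89177 Si and 1.78354 O.
Oxygen sums to 2.94663; scaling by 8/2.94663 = 2.71497 puts the formula on 8 O.
Na: 0.15134 × 2.71497 = 0.411 atoms per formula unit.

0.411 Na apfu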